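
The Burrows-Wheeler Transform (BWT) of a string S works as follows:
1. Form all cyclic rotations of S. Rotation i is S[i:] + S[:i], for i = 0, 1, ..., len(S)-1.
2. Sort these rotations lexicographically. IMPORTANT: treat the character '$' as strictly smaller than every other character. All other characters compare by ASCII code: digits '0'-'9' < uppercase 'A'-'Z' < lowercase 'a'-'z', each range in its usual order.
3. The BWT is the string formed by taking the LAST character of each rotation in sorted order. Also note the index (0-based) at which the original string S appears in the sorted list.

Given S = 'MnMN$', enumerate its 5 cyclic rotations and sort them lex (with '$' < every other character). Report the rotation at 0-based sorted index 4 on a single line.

Answer: nMN$M

Derivation:
All 5 rotations (rotation i = S[i:]+S[:i]):
  rot[0] = MnMN$
  rot[1] = nMN$M
  rot[2] = MN$Mn
  rot[3] = N$MnM
  rot[4] = $MnMN
Sorted (with $ < everything):
  sorted[0] = $MnMN
  sorted[1] = MN$Mn
  sorted[2] = MnMN$
  sorted[3] = N$MnM
  sorted[4] = nMN$M
sorted[4] = nMN$M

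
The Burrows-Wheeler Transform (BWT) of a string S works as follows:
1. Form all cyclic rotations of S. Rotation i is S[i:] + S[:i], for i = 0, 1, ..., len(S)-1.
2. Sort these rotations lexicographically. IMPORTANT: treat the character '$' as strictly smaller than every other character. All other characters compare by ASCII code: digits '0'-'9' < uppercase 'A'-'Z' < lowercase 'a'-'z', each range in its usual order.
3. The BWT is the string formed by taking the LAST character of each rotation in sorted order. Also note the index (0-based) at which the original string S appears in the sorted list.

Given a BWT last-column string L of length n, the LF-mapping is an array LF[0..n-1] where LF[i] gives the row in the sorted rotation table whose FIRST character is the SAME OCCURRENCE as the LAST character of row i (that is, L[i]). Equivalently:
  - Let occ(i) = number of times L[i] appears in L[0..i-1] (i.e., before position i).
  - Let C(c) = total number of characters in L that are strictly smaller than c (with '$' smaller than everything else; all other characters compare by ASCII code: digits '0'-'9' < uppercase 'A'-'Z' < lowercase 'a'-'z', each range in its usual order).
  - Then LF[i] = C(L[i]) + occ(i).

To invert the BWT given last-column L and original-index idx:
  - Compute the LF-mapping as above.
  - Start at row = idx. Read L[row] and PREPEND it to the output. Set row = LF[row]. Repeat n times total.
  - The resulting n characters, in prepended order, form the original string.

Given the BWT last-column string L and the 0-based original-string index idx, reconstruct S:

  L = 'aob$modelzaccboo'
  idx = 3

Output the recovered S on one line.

LF mapping: 1 11 3 0 10 12 7 8 9 15 2 5 6 4 13 14
Walk LF starting at row 3, prepending L[row]:
  step 1: row=3, L[3]='$', prepend. Next row=LF[3]=0
  step 2: row=0, L[0]='a', prepend. Next row=LF[0]=1
  step 3: row=1, L[1]='o', prepend. Next row=LF[1]=11
  step 4: row=11, L[11]='c', prepend. Next row=LF[11]=5
  step 5: row=5, L[5]='o', prepend. Next row=LF[5]=12
  step 6: row=12, L[12]='c', prepend. Next row=LF[12]=6
  step 7: row=6, L[6]='d', prepend. Next row=LF[6]=7
  step 8: row=7, L[7]='e', prepend. Next row=LF[7]=8
  step 9: row=8, L[8]='l', prepend. Next row=LF[8]=9
  step 10: row=9, L[9]='z', prepend. Next row=LF[9]=15
  step 11: row=15, L[15]='o', prepend. Next row=LF[15]=14
  step 12: row=14, L[14]='o', prepend. Next row=LF[14]=13
  step 13: row=13, L[13]='b', prepend. Next row=LF[13]=4
  step 14: row=4, L[4]='m', prepend. Next row=LF[4]=10
  step 15: row=10, L[10]='a', prepend. Next row=LF[10]=2
  step 16: row=2, L[2]='b', prepend. Next row=LF[2]=3
Reversed output: bamboozledcocoa$

Answer: bamboozledcocoa$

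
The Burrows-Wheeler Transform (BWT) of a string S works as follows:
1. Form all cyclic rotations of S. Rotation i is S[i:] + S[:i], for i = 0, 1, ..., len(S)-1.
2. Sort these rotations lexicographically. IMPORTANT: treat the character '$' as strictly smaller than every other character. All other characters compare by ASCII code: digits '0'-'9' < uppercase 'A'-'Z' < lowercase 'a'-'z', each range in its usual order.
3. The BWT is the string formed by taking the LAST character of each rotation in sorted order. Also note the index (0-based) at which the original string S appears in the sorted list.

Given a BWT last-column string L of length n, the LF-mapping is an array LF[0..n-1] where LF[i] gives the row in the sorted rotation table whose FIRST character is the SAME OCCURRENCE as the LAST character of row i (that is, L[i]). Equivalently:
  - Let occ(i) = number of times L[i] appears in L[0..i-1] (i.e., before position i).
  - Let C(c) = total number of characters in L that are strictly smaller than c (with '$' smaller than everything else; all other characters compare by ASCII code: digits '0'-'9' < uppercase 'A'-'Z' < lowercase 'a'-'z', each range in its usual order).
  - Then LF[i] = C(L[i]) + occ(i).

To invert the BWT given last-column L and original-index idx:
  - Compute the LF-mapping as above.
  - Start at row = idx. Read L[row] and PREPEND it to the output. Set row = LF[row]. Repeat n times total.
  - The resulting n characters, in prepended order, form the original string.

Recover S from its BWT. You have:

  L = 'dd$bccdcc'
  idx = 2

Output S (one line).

Answer: ccdbccdd$

Derivation:
LF mapping: 6 7 0 1 2 3 8 4 5
Walk LF starting at row 2, prepending L[row]:
  step 1: row=2, L[2]='$', prepend. Next row=LF[2]=0
  step 2: row=0, L[0]='d', prepend. Next row=LF[0]=6
  step 3: row=6, L[6]='d', prepend. Next row=LF[6]=8
  step 4: row=8, L[8]='c', prepend. Next row=LF[8]=5
  step 5: row=5, L[5]='c', prepend. Next row=LF[5]=3
  step 6: row=3, L[3]='b', prepend. Next row=LF[3]=1
  step 7: row=1, L[1]='d', prepend. Next row=LF[1]=7
  step 8: row=7, L[7]='c', prepend. Next row=LF[7]=4
  step 9: row=4, L[4]='c', prepend. Next row=LF[4]=2
Reversed output: ccdbccdd$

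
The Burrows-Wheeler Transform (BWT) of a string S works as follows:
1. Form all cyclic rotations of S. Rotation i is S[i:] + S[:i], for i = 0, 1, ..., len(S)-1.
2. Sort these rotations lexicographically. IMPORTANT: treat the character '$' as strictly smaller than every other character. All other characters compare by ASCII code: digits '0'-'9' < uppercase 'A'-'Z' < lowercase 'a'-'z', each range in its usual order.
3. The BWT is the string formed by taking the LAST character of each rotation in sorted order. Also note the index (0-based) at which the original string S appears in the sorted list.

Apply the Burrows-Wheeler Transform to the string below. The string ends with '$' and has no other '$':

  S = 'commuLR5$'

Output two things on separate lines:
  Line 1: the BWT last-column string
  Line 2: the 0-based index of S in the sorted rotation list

All 9 rotations (rotation i = S[i:]+S[:i]):
  rot[0] = commuLR5$
  rot[1] = ommuLR5$c
  rot[2] = mmuLR5$co
  rot[3] = muLR5$com
  rot[4] = uLR5$comm
  rot[5] = LR5$commu
  rot[6] = R5$commuL
  rot[7] = 5$commuLR
  rot[8] = $commuLR5
Sorted (with $ < everything):
  sorted[0] = $commuLR5  (last char: '5')
  sorted[1] = 5$commuLR  (last char: 'R')
  sorted[2] = LR5$commu  (last char: 'u')
  sorted[3] = R5$commuL  (last char: 'L')
  sorted[4] = commuLR5$  (last char: '$')
  sorted[5] = mmuLR5$co  (last char: 'o')
  sorted[6] = muLR5$com  (last char: 'm')
  sorted[7] = ommuLR5$c  (last char: 'c')
  sorted[8] = uLR5$comm  (last char: 'm')
Last column: 5RuL$omcm
Original string S is at sorted index 4

Answer: 5RuL$omcm
4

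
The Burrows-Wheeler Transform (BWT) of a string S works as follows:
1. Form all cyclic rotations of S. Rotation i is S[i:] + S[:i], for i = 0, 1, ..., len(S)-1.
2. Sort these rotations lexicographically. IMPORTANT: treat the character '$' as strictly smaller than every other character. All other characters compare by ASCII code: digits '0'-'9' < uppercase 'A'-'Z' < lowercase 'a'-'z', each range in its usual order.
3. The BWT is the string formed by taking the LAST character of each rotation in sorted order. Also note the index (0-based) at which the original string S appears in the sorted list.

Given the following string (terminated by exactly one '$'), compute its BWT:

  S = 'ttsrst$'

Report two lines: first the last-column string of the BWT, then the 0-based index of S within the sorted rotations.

All 7 rotations (rotation i = S[i:]+S[:i]):
  rot[0] = ttsrst$
  rot[1] = tsrst$t
  rot[2] = srst$tt
  rot[3] = rst$tts
  rot[4] = st$ttsr
  rot[5] = t$ttsrs
  rot[6] = $ttsrst
Sorted (with $ < everything):
  sorted[0] = $ttsrst  (last char: 't')
  sorted[1] = rst$tts  (last char: 's')
  sorted[2] = srst$tt  (last char: 't')
  sorted[3] = st$ttsr  (last char: 'r')
  sorted[4] = t$ttsrs  (last char: 's')
  sorted[5] = tsrst$t  (last char: 't')
  sorted[6] = ttsrst$  (last char: '$')
Last column: tstrst$
Original string S is at sorted index 6

Answer: tstrst$
6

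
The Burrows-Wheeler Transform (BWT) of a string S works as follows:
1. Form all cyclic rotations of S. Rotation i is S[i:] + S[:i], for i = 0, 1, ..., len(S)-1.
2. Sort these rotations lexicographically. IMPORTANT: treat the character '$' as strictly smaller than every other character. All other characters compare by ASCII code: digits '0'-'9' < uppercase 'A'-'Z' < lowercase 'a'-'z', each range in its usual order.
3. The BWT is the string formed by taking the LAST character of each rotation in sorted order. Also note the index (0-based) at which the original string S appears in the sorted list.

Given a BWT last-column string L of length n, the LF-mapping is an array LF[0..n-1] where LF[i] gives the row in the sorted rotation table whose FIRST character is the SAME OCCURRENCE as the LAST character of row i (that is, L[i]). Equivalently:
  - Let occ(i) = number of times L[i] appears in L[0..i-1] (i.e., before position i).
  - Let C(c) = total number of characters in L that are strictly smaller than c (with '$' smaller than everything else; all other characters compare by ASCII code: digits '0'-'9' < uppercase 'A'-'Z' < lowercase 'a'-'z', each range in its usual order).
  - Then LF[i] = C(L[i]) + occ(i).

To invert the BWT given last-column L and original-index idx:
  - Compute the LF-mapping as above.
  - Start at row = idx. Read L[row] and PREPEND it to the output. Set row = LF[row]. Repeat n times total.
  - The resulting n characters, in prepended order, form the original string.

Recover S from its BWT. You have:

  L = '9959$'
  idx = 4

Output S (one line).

LF mapping: 2 3 1 4 0
Walk LF starting at row 4, prepending L[row]:
  step 1: row=4, L[4]='$', prepend. Next row=LF[4]=0
  step 2: row=0, L[0]='9', prepend. Next row=LF[0]=2
  step 3: row=2, L[2]='5', prepend. Next row=LF[2]=1
  step 4: row=1, L[1]='9', prepend. Next row=LF[1]=3
  step 5: row=3, L[3]='9', prepend. Next row=LF[3]=4
Reversed output: 9959$

Answer: 9959$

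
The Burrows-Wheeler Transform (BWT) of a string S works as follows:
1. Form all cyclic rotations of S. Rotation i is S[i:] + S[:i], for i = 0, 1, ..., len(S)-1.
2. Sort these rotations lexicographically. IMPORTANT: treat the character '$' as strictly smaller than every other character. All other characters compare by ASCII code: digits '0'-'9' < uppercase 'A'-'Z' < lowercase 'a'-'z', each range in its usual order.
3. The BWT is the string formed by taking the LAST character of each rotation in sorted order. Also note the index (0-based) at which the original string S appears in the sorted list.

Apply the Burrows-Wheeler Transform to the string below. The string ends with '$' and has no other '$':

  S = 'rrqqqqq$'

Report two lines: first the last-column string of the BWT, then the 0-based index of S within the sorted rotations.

Answer: qqqqqrr$
7

Derivation:
All 8 rotations (rotation i = S[i:]+S[:i]):
  rot[0] = rrqqqqq$
  rot[1] = rqqqqq$r
  rot[2] = qqqqq$rr
  rot[3] = qqqq$rrq
  rot[4] = qqq$rrqq
  rot[5] = qq$rrqqq
  rot[6] = q$rrqqqq
  rot[7] = $rrqqqqq
Sorted (with $ < everything):
  sorted[0] = $rrqqqqq  (last char: 'q')
  sorted[1] = q$rrqqqq  (last char: 'q')
  sorted[2] = qq$rrqqq  (last char: 'q')
  sorted[3] = qqq$rrqq  (last char: 'q')
  sorted[4] = qqqq$rrq  (last char: 'q')
  sorted[5] = qqqqq$rr  (last char: 'r')
  sorted[6] = rqqqqq$r  (last char: 'r')
  sorted[7] = rrqqqqq$  (last char: '$')
Last column: qqqqqrr$
Original string S is at sorted index 7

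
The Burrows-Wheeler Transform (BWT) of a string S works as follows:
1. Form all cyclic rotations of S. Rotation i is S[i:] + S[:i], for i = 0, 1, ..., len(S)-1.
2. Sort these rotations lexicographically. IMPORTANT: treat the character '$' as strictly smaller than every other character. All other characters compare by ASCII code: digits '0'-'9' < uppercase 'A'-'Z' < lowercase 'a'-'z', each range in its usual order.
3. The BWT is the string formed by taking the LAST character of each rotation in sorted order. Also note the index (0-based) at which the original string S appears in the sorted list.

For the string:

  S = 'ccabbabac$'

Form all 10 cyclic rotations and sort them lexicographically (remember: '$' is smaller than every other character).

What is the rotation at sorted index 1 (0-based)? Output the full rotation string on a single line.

All 10 rotations (rotation i = S[i:]+S[:i]):
  rot[0] = ccabbabac$
  rot[1] = cabbabac$c
  rot[2] = abbabac$cc
  rot[3] = bbabac$cca
  rot[4] = babac$ccab
  rot[5] = abac$ccabb
  rot[6] = bac$ccabba
  rot[7] = ac$ccabbab
  rot[8] = c$ccabbaba
  rot[9] = $ccabbabac
Sorted (with $ < everything):
  sorted[0] = $ccabbabac
  sorted[1] = abac$ccabb
  sorted[2] = abbabac$cc
  sorted[3] = ac$ccabbab
  sorted[4] = babac$ccab
  sorted[5] = bac$ccabba
  sorted[6] = bbabac$cca
  sorted[7] = c$ccabbaba
  sorted[8] = cabbabac$c
  sorted[9] = ccabbabac$
sorted[1] = abac$ccabb

Answer: abac$ccabb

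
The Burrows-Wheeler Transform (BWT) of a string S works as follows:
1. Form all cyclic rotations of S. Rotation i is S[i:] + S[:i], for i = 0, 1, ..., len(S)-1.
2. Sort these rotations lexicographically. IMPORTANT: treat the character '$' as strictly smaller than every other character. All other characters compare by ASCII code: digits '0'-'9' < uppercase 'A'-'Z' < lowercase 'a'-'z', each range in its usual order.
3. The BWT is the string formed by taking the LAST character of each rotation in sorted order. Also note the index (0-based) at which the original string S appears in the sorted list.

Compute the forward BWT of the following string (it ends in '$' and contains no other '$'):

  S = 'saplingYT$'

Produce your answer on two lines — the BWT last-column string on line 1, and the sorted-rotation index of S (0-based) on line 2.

All 10 rotations (rotation i = S[i:]+S[:i]):
  rot[0] = saplingYT$
  rot[1] = aplingYT$s
  rot[2] = plingYT$sa
  rot[3] = lingYT$sap
  rot[4] = ingYT$sapl
  rot[5] = ngYT$sapli
  rot[6] = gYT$saplin
  rot[7] = YT$sapling
  rot[8] = T$saplingY
  rot[9] = $saplingYT
Sorted (with $ < everything):
  sorted[0] = $saplingYT  (last char: 'T')
  sorted[1] = T$saplingY  (last char: 'Y')
  sorted[2] = YT$sapling  (last char: 'g')
  sorted[3] = aplingYT$s  (last char: 's')
  sorted[4] = gYT$saplin  (last char: 'n')
  sorted[5] = ingYT$sapl  (last char: 'l')
  sorted[6] = lingYT$sap  (last char: 'p')
  sorted[7] = ngYT$sapli  (last char: 'i')
  sorted[8] = plingYT$sa  (last char: 'a')
  sorted[9] = saplingYT$  (last char: '$')
Last column: TYgsnlpia$
Original string S is at sorted index 9

Answer: TYgsnlpia$
9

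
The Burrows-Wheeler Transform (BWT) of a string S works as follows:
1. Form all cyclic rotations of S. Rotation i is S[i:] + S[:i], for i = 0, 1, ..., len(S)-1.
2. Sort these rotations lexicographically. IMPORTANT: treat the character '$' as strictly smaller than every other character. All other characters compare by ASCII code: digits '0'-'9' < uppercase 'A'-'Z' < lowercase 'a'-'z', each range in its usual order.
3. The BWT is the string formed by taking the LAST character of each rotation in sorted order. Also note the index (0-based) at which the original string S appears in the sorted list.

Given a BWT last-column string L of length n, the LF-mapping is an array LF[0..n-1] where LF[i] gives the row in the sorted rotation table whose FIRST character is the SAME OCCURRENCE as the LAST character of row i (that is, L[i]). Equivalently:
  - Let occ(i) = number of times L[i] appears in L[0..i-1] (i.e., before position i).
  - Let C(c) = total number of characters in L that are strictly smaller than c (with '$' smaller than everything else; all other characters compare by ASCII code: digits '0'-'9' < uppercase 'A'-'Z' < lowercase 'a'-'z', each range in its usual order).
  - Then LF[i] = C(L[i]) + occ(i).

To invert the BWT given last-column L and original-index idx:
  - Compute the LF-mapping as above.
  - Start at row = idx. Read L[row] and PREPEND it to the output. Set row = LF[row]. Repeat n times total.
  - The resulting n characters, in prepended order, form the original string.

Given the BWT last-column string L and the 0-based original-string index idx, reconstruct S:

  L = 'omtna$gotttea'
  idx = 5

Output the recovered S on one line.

LF mapping: 7 5 9 6 1 0 4 8 10 11 12 3 2
Walk LF starting at row 5, prepending L[row]:
  step 1: row=5, L[5]='$', prepend. Next row=LF[5]=0
  step 2: row=0, L[0]='o', prepend. Next row=LF[0]=7
  step 3: row=7, L[7]='o', prepend. Next row=LF[7]=8
  step 4: row=8, L[8]='t', prepend. Next row=LF[8]=10
  step 5: row=10, L[10]='t', prepend. Next row=LF[10]=12
  step 6: row=12, L[12]='a', prepend. Next row=LF[12]=2
  step 7: row=2, L[2]='t', prepend. Next row=LF[2]=9
  step 8: row=9, L[9]='t', prepend. Next row=LF[9]=11
  step 9: row=11, L[11]='e', prepend. Next row=LF[11]=3
  step 10: row=3, L[3]='n', prepend. Next row=LF[3]=6
  step 11: row=6, L[6]='g', prepend. Next row=LF[6]=4
  step 12: row=4, L[4]='a', prepend. Next row=LF[4]=1
  step 13: row=1, L[1]='m', prepend. Next row=LF[1]=5
Reversed output: magnettattoo$

Answer: magnettattoo$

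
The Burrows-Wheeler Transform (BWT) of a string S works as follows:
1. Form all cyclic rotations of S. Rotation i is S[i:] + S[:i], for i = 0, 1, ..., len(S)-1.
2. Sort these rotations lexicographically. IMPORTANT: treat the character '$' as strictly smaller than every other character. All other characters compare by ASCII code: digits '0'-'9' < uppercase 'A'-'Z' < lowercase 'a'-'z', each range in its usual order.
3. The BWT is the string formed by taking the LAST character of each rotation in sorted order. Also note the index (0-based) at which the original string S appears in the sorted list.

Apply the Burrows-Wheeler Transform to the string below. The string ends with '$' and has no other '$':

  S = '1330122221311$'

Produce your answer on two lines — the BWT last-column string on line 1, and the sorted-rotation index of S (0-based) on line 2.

Answer: 131302$2221311
6

Derivation:
All 14 rotations (rotation i = S[i:]+S[:i]):
  rot[0] = 1330122221311$
  rot[1] = 330122221311$1
  rot[2] = 30122221311$13
  rot[3] = 0122221311$133
  rot[4] = 122221311$1330
  rot[5] = 22221311$13301
  rot[6] = 2221311$133012
  rot[7] = 221311$1330122
  rot[8] = 21311$13301222
  rot[9] = 1311$133012222
  rot[10] = 311$1330122221
  rot[11] = 11$13301222213
  rot[12] = 1$133012222131
  rot[13] = $1330122221311
Sorted (with $ < everything):
  sorted[0] = $1330122221311  (last char: '1')
  sorted[1] = 0122221311$133  (last char: '3')
  sorted[2] = 1$133012222131  (last char: '1')
  sorted[3] = 11$13301222213  (last char: '3')
  sorted[4] = 122221311$1330  (last char: '0')
  sorted[5] = 1311$133012222  (last char: '2')
  sorted[6] = 1330122221311$  (last char: '$')
  sorted[7] = 21311$13301222  (last char: '2')
  sorted[8] = 221311$1330122  (last char: '2')
  sorted[9] = 2221311$133012  (last char: '2')
  sorted[10] = 22221311$13301  (last char: '1')
  sorted[11] = 30122221311$13  (last char: '3')
  sorted[12] = 311$1330122221  (last char: '1')
  sorted[13] = 330122221311$1  (last char: '1')
Last column: 131302$2221311
Original string S is at sorted index 6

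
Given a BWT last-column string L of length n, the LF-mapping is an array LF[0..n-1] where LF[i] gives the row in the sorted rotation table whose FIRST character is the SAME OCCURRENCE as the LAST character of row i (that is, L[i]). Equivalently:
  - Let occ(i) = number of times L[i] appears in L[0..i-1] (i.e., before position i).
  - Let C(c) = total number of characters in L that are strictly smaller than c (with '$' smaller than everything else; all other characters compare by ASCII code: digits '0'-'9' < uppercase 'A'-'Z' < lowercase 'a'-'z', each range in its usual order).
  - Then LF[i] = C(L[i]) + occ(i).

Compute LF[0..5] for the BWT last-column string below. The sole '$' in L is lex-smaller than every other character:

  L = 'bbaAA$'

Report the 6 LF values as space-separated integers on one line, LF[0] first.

Char counts: '$':1, 'A':2, 'a':1, 'b':2
C (first-col start): C('$')=0, C('A')=1, C('a')=3, C('b')=4
L[0]='b': occ=0, LF[0]=C('b')+0=4+0=4
L[1]='b': occ=1, LF[1]=C('b')+1=4+1=5
L[2]='a': occ=0, LF[2]=C('a')+0=3+0=3
L[3]='A': occ=0, LF[3]=C('A')+0=1+0=1
L[4]='A': occ=1, LF[4]=C('A')+1=1+1=2
L[5]='$': occ=0, LF[5]=C('$')+0=0+0=0

Answer: 4 5 3 1 2 0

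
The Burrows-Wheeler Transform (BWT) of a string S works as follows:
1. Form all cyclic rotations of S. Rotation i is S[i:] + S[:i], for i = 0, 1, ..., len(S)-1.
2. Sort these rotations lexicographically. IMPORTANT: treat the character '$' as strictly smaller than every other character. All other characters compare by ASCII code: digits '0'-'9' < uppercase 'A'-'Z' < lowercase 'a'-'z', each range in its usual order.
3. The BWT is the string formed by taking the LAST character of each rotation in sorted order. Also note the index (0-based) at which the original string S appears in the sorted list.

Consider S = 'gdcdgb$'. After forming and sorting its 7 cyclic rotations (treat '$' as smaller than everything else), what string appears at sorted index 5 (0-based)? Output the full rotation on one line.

All 7 rotations (rotation i = S[i:]+S[:i]):
  rot[0] = gdcdgb$
  rot[1] = dcdgb$g
  rot[2] = cdgb$gd
  rot[3] = dgb$gdc
  rot[4] = gb$gdcd
  rot[5] = b$gdcdg
  rot[6] = $gdcdgb
Sorted (with $ < everything):
  sorted[0] = $gdcdgb
  sorted[1] = b$gdcdg
  sorted[2] = cdgb$gd
  sorted[3] = dcdgb$g
  sorted[4] = dgb$gdc
  sorted[5] = gb$gdcd
  sorted[6] = gdcdgb$
sorted[5] = gb$gdcd

Answer: gb$gdcd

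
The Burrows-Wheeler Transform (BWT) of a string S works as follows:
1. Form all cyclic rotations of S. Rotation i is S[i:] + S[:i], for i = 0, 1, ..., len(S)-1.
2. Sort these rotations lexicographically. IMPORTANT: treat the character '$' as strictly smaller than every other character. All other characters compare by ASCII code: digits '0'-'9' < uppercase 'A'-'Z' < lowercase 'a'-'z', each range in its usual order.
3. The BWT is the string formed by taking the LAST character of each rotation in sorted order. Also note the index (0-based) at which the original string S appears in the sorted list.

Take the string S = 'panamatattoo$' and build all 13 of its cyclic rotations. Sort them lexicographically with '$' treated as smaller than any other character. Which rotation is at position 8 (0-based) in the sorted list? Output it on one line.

Answer: oo$panamatatt

Derivation:
All 13 rotations (rotation i = S[i:]+S[:i]):
  rot[0] = panamatattoo$
  rot[1] = anamatattoo$p
  rot[2] = namatattoo$pa
  rot[3] = amatattoo$pan
  rot[4] = matattoo$pana
  rot[5] = atattoo$panam
  rot[6] = tattoo$panama
  rot[7] = attoo$panamat
  rot[8] = ttoo$panamata
  rot[9] = too$panamatat
  rot[10] = oo$panamatatt
  rot[11] = o$panamatatto
  rot[12] = $panamatattoo
Sorted (with $ < everything):
  sorted[0] = $panamatattoo
  sorted[1] = amatattoo$pan
  sorted[2] = anamatattoo$p
  sorted[3] = atattoo$panam
  sorted[4] = attoo$panamat
  sorted[5] = matattoo$pana
  sorted[6] = namatattoo$pa
  sorted[7] = o$panamatatto
  sorted[8] = oo$panamatatt
  sorted[9] = panamatattoo$
  sorted[10] = tattoo$panama
  sorted[11] = too$panamatat
  sorted[12] = ttoo$panamata
sorted[8] = oo$panamatatt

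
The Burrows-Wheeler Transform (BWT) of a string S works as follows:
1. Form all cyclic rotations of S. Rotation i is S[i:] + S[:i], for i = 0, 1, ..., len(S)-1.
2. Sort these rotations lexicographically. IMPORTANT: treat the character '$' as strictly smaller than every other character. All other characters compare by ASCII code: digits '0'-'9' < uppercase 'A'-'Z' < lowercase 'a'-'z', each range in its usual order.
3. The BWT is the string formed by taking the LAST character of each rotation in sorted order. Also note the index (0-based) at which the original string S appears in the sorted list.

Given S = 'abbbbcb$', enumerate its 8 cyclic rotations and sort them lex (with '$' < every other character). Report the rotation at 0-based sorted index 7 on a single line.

All 8 rotations (rotation i = S[i:]+S[:i]):
  rot[0] = abbbbcb$
  rot[1] = bbbbcb$a
  rot[2] = bbbcb$ab
  rot[3] = bbcb$abb
  rot[4] = bcb$abbb
  rot[5] = cb$abbbb
  rot[6] = b$abbbbc
  rot[7] = $abbbbcb
Sorted (with $ < everything):
  sorted[0] = $abbbbcb
  sorted[1] = abbbbcb$
  sorted[2] = b$abbbbc
  sorted[3] = bbbbcb$a
  sorted[4] = bbbcb$ab
  sorted[5] = bbcb$abb
  sorted[6] = bcb$abbb
  sorted[7] = cb$abbbb
sorted[7] = cb$abbbb

Answer: cb$abbbb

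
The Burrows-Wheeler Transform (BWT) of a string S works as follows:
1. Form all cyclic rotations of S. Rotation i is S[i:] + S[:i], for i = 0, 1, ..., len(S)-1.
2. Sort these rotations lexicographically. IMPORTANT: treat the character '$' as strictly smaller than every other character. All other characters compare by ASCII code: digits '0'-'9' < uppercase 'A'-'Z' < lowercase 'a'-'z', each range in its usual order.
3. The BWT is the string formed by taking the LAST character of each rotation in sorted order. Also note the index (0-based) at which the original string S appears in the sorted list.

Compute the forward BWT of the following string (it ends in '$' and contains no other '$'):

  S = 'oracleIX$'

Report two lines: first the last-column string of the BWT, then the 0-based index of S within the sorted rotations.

All 9 rotations (rotation i = S[i:]+S[:i]):
  rot[0] = oracleIX$
  rot[1] = racleIX$o
  rot[2] = acleIX$or
  rot[3] = cleIX$ora
  rot[4] = leIX$orac
  rot[5] = eIX$oracl
  rot[6] = IX$oracle
  rot[7] = X$oracleI
  rot[8] = $oracleIX
Sorted (with $ < everything):
  sorted[0] = $oracleIX  (last char: 'X')
  sorted[1] = IX$oracle  (last char: 'e')
  sorted[2] = X$oracleI  (last char: 'I')
  sorted[3] = acleIX$or  (last char: 'r')
  sorted[4] = cleIX$ora  (last char: 'a')
  sorted[5] = eIX$oracl  (last char: 'l')
  sorted[6] = leIX$orac  (last char: 'c')
  sorted[7] = oracleIX$  (last char: '$')
  sorted[8] = racleIX$o  (last char: 'o')
Last column: XeIralc$o
Original string S is at sorted index 7

Answer: XeIralc$o
7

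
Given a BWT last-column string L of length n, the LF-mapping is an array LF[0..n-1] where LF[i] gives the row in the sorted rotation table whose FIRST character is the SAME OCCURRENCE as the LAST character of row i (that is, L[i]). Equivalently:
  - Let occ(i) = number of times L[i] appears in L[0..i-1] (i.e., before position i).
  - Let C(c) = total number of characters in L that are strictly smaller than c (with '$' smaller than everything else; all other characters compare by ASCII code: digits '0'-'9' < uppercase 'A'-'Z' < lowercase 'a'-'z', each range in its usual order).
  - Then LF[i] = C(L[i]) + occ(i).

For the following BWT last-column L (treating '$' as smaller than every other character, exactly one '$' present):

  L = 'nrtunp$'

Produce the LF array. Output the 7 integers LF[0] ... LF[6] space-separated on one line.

Answer: 1 4 5 6 2 3 0

Derivation:
Char counts: '$':1, 'n':2, 'p':1, 'r':1, 't':1, 'u':1
C (first-col start): C('$')=0, C('n')=1, C('p')=3, C('r')=4, C('t')=5, C('u')=6
L[0]='n': occ=0, LF[0]=C('n')+0=1+0=1
L[1]='r': occ=0, LF[1]=C('r')+0=4+0=4
L[2]='t': occ=0, LF[2]=C('t')+0=5+0=5
L[3]='u': occ=0, LF[3]=C('u')+0=6+0=6
L[4]='n': occ=1, LF[4]=C('n')+1=1+1=2
L[5]='p': occ=0, LF[5]=C('p')+0=3+0=3
L[6]='$': occ=0, LF[6]=C('$')+0=0+0=0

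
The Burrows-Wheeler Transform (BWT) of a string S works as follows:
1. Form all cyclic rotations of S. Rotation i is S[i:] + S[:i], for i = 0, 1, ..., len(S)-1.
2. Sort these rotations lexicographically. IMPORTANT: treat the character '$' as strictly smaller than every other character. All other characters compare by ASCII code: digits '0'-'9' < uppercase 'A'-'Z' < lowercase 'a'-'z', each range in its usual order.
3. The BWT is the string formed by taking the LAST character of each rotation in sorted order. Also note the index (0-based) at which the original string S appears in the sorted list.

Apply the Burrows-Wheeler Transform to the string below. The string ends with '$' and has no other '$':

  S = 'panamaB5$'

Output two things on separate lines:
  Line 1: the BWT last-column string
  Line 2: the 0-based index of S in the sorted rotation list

All 9 rotations (rotation i = S[i:]+S[:i]):
  rot[0] = panamaB5$
  rot[1] = anamaB5$p
  rot[2] = namaB5$pa
  rot[3] = amaB5$pan
  rot[4] = maB5$pana
  rot[5] = aB5$panam
  rot[6] = B5$panama
  rot[7] = 5$panamaB
  rot[8] = $panamaB5
Sorted (with $ < everything):
  sorted[0] = $panamaB5  (last char: '5')
  sorted[1] = 5$panamaB  (last char: 'B')
  sorted[2] = B5$panama  (last char: 'a')
  sorted[3] = aB5$panam  (last char: 'm')
  sorted[4] = amaB5$pan  (last char: 'n')
  sorted[5] = anamaB5$p  (last char: 'p')
  sorted[6] = maB5$pana  (last char: 'a')
  sorted[7] = namaB5$pa  (last char: 'a')
  sorted[8] = panamaB5$  (last char: '$')
Last column: 5Bamnpaa$
Original string S is at sorted index 8

Answer: 5Bamnpaa$
8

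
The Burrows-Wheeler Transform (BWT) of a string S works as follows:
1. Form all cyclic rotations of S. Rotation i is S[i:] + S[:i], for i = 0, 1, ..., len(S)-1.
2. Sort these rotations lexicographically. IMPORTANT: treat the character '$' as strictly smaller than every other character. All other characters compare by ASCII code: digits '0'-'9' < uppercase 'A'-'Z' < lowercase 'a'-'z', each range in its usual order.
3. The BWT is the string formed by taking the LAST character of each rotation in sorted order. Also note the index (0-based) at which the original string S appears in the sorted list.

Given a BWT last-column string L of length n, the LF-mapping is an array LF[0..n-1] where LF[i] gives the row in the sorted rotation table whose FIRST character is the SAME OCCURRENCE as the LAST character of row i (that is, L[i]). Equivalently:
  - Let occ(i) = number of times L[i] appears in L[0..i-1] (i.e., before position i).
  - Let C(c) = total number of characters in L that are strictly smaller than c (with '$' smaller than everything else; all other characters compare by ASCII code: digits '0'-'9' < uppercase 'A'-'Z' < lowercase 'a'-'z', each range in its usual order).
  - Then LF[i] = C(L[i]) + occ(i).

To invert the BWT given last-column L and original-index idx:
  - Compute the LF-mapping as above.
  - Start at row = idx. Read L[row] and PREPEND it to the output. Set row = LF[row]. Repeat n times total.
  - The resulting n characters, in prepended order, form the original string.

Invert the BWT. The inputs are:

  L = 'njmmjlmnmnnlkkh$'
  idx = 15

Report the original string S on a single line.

LF mapping: 12 2 8 9 3 6 10 13 11 14 15 7 4 5 1 0
Walk LF starting at row 15, prepending L[row]:
  step 1: row=15, L[15]='$', prepend. Next row=LF[15]=0
  step 2: row=0, L[0]='n', prepend. Next row=LF[0]=12
  step 3: row=12, L[12]='k', prepend. Next row=LF[12]=4
  step 4: row=4, L[4]='j', prepend. Next row=LF[4]=3
  step 5: row=3, L[3]='m', prepend. Next row=LF[3]=9
  step 6: row=9, L[9]='n', prepend. Next row=LF[9]=14
  step 7: row=14, L[14]='h', prepend. Next row=LF[14]=1
  step 8: row=1, L[1]='j', prepend. Next row=LF[1]=2
  step 9: row=2, L[2]='m', prepend. Next row=LF[2]=8
  step 10: row=8, L[8]='m', prepend. Next row=LF[8]=11
  step 11: row=11, L[11]='l', prepend. Next row=LF[11]=7
  step 12: row=7, L[7]='n', prepend. Next row=LF[7]=13
  step 13: row=13, L[13]='k', prepend. Next row=LF[13]=5
  step 14: row=5, L[5]='l', prepend. Next row=LF[5]=6
  step 15: row=6, L[6]='m', prepend. Next row=LF[6]=10
  step 16: row=10, L[10]='n', prepend. Next row=LF[10]=15
Reversed output: nmlknlmmjhnmjkn$

Answer: nmlknlmmjhnmjkn$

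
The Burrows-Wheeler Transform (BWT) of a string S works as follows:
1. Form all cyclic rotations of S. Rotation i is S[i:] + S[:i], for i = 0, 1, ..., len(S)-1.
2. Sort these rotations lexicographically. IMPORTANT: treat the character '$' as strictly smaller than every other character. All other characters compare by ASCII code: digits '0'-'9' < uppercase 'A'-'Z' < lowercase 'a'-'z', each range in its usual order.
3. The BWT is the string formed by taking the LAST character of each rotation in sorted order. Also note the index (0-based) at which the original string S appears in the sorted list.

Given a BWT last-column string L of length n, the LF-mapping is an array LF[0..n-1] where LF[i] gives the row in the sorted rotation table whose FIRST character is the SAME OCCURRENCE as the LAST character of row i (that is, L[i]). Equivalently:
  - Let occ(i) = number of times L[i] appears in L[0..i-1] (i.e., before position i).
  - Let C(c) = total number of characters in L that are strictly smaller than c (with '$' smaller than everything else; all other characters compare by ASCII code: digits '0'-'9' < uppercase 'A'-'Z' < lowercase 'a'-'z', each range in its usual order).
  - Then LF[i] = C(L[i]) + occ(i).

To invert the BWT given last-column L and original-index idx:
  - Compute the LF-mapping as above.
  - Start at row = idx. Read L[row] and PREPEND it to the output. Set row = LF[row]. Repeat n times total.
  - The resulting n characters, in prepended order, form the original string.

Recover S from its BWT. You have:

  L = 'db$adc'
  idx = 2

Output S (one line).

Answer: bacdd$

Derivation:
LF mapping: 4 2 0 1 5 3
Walk LF starting at row 2, prepending L[row]:
  step 1: row=2, L[2]='$', prepend. Next row=LF[2]=0
  step 2: row=0, L[0]='d', prepend. Next row=LF[0]=4
  step 3: row=4, L[4]='d', prepend. Next row=LF[4]=5
  step 4: row=5, L[5]='c', prepend. Next row=LF[5]=3
  step 5: row=3, L[3]='a', prepend. Next row=LF[3]=1
  step 6: row=1, L[1]='b', prepend. Next row=LF[1]=2
Reversed output: bacdd$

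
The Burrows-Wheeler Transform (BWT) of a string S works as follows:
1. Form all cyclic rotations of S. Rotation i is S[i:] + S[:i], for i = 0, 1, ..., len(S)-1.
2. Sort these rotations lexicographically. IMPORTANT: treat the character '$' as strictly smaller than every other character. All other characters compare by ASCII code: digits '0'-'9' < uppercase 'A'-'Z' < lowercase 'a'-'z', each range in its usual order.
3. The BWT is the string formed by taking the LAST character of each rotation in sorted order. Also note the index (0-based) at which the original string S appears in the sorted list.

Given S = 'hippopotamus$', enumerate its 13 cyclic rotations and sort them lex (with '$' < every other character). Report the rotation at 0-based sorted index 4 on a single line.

Answer: mus$hippopota

Derivation:
All 13 rotations (rotation i = S[i:]+S[:i]):
  rot[0] = hippopotamus$
  rot[1] = ippopotamus$h
  rot[2] = ppopotamus$hi
  rot[3] = popotamus$hip
  rot[4] = opotamus$hipp
  rot[5] = potamus$hippo
  rot[6] = otamus$hippop
  rot[7] = tamus$hippopo
  rot[8] = amus$hippopot
  rot[9] = mus$hippopota
  rot[10] = us$hippopotam
  rot[11] = s$hippopotamu
  rot[12] = $hippopotamus
Sorted (with $ < everything):
  sorted[0] = $hippopotamus
  sorted[1] = amus$hippopot
  sorted[2] = hippopotamus$
  sorted[3] = ippopotamus$h
  sorted[4] = mus$hippopota
  sorted[5] = opotamus$hipp
  sorted[6] = otamus$hippop
  sorted[7] = popotamus$hip
  sorted[8] = potamus$hippo
  sorted[9] = ppopotamus$hi
  sorted[10] = s$hippopotamu
  sorted[11] = tamus$hippopo
  sorted[12] = us$hippopotam
sorted[4] = mus$hippopota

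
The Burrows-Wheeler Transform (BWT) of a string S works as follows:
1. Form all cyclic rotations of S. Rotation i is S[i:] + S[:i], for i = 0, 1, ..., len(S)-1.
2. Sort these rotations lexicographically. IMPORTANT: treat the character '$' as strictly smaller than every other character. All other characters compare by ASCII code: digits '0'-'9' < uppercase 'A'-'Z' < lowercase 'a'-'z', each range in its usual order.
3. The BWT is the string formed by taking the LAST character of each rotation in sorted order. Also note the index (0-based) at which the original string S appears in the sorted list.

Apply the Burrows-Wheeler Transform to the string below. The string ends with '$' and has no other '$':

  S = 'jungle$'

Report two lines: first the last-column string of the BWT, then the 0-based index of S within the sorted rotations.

All 7 rotations (rotation i = S[i:]+S[:i]):
  rot[0] = jungle$
  rot[1] = ungle$j
  rot[2] = ngle$ju
  rot[3] = gle$jun
  rot[4] = le$jung
  rot[5] = e$jungl
  rot[6] = $jungle
Sorted (with $ < everything):
  sorted[0] = $jungle  (last char: 'e')
  sorted[1] = e$jungl  (last char: 'l')
  sorted[2] = gle$jun  (last char: 'n')
  sorted[3] = jungle$  (last char: '$')
  sorted[4] = le$jung  (last char: 'g')
  sorted[5] = ngle$ju  (last char: 'u')
  sorted[6] = ungle$j  (last char: 'j')
Last column: eln$guj
Original string S is at sorted index 3

Answer: eln$guj
3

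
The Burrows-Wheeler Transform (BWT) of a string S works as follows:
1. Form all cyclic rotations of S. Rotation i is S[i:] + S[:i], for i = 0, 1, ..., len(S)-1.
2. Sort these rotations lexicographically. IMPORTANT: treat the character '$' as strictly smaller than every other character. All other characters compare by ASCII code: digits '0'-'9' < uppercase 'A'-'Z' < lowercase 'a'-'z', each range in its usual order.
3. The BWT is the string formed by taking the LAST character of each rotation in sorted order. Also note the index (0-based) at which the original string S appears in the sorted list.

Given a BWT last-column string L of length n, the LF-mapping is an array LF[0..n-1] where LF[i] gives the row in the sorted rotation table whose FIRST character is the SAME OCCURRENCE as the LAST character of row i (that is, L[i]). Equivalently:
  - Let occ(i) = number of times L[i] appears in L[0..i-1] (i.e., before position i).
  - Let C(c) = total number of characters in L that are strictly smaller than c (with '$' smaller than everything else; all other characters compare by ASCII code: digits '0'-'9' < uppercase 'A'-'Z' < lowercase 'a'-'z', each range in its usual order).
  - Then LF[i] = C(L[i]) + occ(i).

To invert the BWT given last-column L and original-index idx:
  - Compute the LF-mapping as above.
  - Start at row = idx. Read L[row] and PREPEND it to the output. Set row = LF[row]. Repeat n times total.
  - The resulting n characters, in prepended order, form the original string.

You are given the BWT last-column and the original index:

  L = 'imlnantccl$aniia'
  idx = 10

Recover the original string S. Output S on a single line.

Answer: llamacincinnati$

Derivation:
LF mapping: 6 11 9 12 1 13 15 4 5 10 0 2 14 7 8 3
Walk LF starting at row 10, prepending L[row]:
  step 1: row=10, L[10]='$', prepend. Next row=LF[10]=0
  step 2: row=0, L[0]='i', prepend. Next row=LF[0]=6
  step 3: row=6, L[6]='t', prepend. Next row=LF[6]=15
  step 4: row=15, L[15]='a', prepend. Next row=LF[15]=3
  step 5: row=3, L[3]='n', prepend. Next row=LF[3]=12
  step 6: row=12, L[12]='n', prepend. Next row=LF[12]=14
  step 7: row=14, L[14]='i', prepend. Next row=LF[14]=8
  step 8: row=8, L[8]='c', prepend. Next row=LF[8]=5
  step 9: row=5, L[5]='n', prepend. Next row=LF[5]=13
  step 10: row=13, L[13]='i', prepend. Next row=LF[13]=7
  step 11: row=7, L[7]='c', prepend. Next row=LF[7]=4
  step 12: row=4, L[4]='a', prepend. Next row=LF[4]=1
  step 13: row=1, L[1]='m', prepend. Next row=LF[1]=11
  step 14: row=11, L[11]='a', prepend. Next row=LF[11]=2
  step 15: row=2, L[2]='l', prepend. Next row=LF[2]=9
  step 16: row=9, L[9]='l', prepend. Next row=LF[9]=10
Reversed output: llamacincinnati$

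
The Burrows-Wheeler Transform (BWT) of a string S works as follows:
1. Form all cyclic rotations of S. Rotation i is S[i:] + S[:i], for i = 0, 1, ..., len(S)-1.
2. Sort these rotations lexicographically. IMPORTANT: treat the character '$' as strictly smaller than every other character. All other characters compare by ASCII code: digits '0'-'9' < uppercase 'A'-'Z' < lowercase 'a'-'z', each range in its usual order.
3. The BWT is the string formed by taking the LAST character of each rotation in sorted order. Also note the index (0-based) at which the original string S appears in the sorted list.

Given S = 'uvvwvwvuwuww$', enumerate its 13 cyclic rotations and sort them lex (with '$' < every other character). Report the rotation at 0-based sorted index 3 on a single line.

Answer: uww$uvvwvwvuw

Derivation:
All 13 rotations (rotation i = S[i:]+S[:i]):
  rot[0] = uvvwvwvuwuww$
  rot[1] = vvwvwvuwuww$u
  rot[2] = vwvwvuwuww$uv
  rot[3] = wvwvuwuww$uvv
  rot[4] = vwvuwuww$uvvw
  rot[5] = wvuwuww$uvvwv
  rot[6] = vuwuww$uvvwvw
  rot[7] = uwuww$uvvwvwv
  rot[8] = wuww$uvvwvwvu
  rot[9] = uww$uvvwvwvuw
  rot[10] = ww$uvvwvwvuwu
  rot[11] = w$uvvwvwvuwuw
  rot[12] = $uvvwvwvuwuww
Sorted (with $ < everything):
  sorted[0] = $uvvwvwvuwuww
  sorted[1] = uvvwvwvuwuww$
  sorted[2] = uwuww$uvvwvwv
  sorted[3] = uww$uvvwvwvuw
  sorted[4] = vuwuww$uvvwvw
  sorted[5] = vvwvwvuwuww$u
  sorted[6] = vwvuwuww$uvvw
  sorted[7] = vwvwvuwuww$uv
  sorted[8] = w$uvvwvwvuwuw
  sorted[9] = wuww$uvvwvwvu
  sorted[10] = wvuwuww$uvvwv
  sorted[11] = wvwvuwuww$uvv
  sorted[12] = ww$uvvwvwvuwu
sorted[3] = uww$uvvwvwvuw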